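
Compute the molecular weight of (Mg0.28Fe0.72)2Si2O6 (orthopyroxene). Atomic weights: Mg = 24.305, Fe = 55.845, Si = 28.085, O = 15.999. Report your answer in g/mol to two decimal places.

M = 0.56×24.305 + 1.44×55.845 + 2×28.085 + 6×15.999

246.19 g/mol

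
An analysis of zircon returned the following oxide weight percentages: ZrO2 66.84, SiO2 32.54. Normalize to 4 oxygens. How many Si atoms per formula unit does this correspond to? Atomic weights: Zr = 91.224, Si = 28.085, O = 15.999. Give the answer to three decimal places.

66.84 wt% ZrO2 ÷ 123.222 g/mol = 0.54244 mol, giving 0.54244 Zr and 1.08488 O.
32.54 wt% SiO2 ÷ 60.083 g/mol = 0.54158 mol, giving 0.54158 Si and 1.08316 O.
Oxygen sums to 2.16804; scaling by 4/2.16804 = 1.84498 puts the formula on 4 O.
Si: 0.54158 × 1.84498 = 0.999 atoms per formula unit.

0.999 Si apfu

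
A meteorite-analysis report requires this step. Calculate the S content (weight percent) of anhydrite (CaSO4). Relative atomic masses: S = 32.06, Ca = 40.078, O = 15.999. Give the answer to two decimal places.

Molar mass of CaSO4: 1×40.078 + 1×32.06 + 4×15.999 = 136.134 g/mol.
Mass of S per formula unit: 1 × 32.06 = 32.060 g.
Weight fraction S = 32.060 / 136.134 = 0.2355.

23.55 weight percent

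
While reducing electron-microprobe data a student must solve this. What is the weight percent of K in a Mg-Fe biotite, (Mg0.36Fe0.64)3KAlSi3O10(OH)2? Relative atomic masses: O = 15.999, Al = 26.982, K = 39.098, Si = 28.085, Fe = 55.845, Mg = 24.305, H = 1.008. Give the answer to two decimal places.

Formula mass = 1.08*24.305 + 1.92*55.845 + 1*39.098 + 1*26.982 + 3*28.085 + 12*15.999 + 2*1.008 = 477.811 g/mol, of which 39.098 g is K.
So K makes up 39.098/477.811 = 0.0818 of the mass, i.e. 8.18%.

8.18 mass %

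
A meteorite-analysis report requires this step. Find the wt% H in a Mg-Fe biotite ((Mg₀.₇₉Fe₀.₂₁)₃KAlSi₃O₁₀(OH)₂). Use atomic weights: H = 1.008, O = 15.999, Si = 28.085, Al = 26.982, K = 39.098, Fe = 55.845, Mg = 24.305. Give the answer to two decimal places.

0.46 mass %

M((Mg₀.₇₉Fe₀.₂₁)₃KAlSi₃O₁₀(OH)₂) = 437.124 g/mol.
H contributes 2 × 1.008 = 2.016 g per mole.
2.016/437.124 = 0.0046 → 0.46%.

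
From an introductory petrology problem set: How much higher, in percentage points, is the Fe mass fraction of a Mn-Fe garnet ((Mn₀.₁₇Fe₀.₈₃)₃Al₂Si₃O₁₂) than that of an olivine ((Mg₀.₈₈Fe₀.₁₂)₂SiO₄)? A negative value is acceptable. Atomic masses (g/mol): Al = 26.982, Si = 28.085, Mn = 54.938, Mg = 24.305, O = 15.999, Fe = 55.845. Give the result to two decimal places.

M((Mn₀.₁₇Fe₀.₈₃)₃Al₂Si₃O₁₂) = 497.279 g/mol, so wt% Fe = 139.054/497.279 × 100 = 27.96%.
M((Mg₀.₈₈Fe₀.₁₂)₂SiO₄) = 148.261 g/mol, so wt% Fe = 13.403/148.261 × 100 = 9.04%.
27.96 − 9.04 = 18.92 pp.

18.92 percentage points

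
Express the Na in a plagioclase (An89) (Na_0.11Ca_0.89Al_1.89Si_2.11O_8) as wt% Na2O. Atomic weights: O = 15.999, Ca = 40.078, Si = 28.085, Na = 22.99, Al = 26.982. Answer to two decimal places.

M(Na_0.11Ca_0.89Al_1.89Si_2.11O_8) = 276.446 g/mol; M(Na2O) = 61.979 g/mol.
Moles Na2O per formula unit = 0.11 Na ÷ 2 = 0.0550.
Na2O fraction = (0.0550 × 61.979) / 276.446 = 3.409/276.446 = 0.0123.

1.23 wt%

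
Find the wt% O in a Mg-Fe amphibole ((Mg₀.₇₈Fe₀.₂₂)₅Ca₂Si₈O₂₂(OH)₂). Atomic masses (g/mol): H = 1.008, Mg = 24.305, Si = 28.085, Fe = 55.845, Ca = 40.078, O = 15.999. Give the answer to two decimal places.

Formula mass = 3.90×24.305 + 1.10×55.845 + 2×40.078 + 8×28.085 + 24×15.999 + 2×1.008 = 847.047 g/mol, of which 383.976 g is O.
So O makes up 383.976/847.047 = 0.4533 of the mass, i.e. 45.33%.

45.33 wt%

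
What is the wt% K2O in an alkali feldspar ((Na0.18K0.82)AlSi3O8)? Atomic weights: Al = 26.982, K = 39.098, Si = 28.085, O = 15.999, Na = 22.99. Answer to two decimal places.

14.02 wt%

M((Na0.18K0.82)AlSi3O8) = 275.428 g/mol; M(K2O) = 94.195 g/mol.
Moles K2O per formula unit = 0.82 K ÷ 2 = 0.4100.
K2O fraction = (0.4100 × 94.195) / 275.428 = 38.620/275.428 = 0.1402.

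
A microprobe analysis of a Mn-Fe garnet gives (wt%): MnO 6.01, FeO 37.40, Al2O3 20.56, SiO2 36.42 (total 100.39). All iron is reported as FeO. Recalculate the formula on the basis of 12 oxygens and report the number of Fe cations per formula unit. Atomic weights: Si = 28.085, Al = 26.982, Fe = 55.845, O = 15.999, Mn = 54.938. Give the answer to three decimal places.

6.01 wt% MnO ÷ 70.937 g/mol = 0.08472 mol, giving 0.08472 Mn and 0.08472 O.
37.40 wt% FeO ÷ 71.844 g/mol = 0.52057 mol, giving 0.52057 Fe and 0.52057 O.
20.56 wt% Al2O3 ÷ 101.961 g/mol = 0.20165 mol, giving 0.40330 Al and 0.60495 O.
36.42 wt% SiO2 ÷ 60.083 g/mol = 0.60616 mol, giving 0.60616 Si and 1.21232 O.
Oxygen sums to 2.42256; scaling by 12/2.42256 = 4.95344 puts the formula on 12 O.
Fe: 0.52057 × 4.95344 = 2.579 atoms per formula unit.

2.579 Fe apfu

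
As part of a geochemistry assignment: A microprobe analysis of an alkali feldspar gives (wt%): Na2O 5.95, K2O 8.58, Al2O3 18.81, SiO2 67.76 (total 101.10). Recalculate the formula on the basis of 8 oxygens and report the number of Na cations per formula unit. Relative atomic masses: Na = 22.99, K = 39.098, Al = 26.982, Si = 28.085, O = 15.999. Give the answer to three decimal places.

Na2O: 5.95/61.979 = 0.09600 mol → 0.19200 mol Na, 0.09600 mol O.
K2O: 8.58/94.195 = 0.09109 mol → 0.18218 mol K, 0.09109 mol O.
Al2O3: 18.81/101.961 = 0.18448 mol → 0.36896 mol Al, 0.55344 mol O.
SiO2: 67.76/60.083 = 1.12777 mol → 1.12777 mol Si, 2.25554 mol O.
Total oxygen = 2.99607 mol. Normalization factor = 8/2.99607 = 2.67016.
Na per 8 O = 0.19200 × 2.67016 = 0.513.

0.513 Na apfu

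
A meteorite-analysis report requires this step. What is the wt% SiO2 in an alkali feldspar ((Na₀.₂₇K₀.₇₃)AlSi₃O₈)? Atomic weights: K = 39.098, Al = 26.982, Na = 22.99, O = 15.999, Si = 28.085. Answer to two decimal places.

65.79 wt%

Formula mass = 273.978 g/mol.
3 Si → 3.0000 mol SiO2 per formula unit; M(SiO2) = 60.083, so SiO2 mass = 180.249 g.
180.249/273.978 × 100 = 65.79 wt%.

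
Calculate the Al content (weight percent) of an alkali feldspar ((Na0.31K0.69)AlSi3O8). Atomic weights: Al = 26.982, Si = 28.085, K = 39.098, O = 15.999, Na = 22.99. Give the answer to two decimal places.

9.87 weight percent

Molar mass of (Na0.31K0.69)AlSi3O8: 0.31×22.99 + 0.69×39.098 + 1×26.982 + 3×28.085 + 8×15.999 = 273.334 g/mol.
Mass of Al per formula unit: 1 × 26.982 = 26.982 g.
Weight fraction Al = 26.982 / 273.334 = 0.0987.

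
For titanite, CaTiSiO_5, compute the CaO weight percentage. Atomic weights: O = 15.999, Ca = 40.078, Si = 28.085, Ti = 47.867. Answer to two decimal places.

28.61 wt%

Molar mass of CaTiSiO_5 = 1·40.078 + 1·47.867 + 1·28.085 + 5·15.999 = 196.025 g/mol.
Each formula unit contains 1 Ca, equivalent to 1/1 = 1.0000 mol CaO.
M(CaO) = 1×40.078 + 1×15.999 = 56.077 g/mol.
Mass of CaO per formula unit = 1.0000 × 56.077 = 56.077 g.
CaO wt% = 56.077 / 196.025 × 100 = 28.61%.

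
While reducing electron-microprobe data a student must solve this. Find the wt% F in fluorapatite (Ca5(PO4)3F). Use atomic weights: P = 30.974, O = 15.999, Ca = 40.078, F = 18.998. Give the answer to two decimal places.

Formula mass = 5×40.078 + 3×30.974 + 12×15.999 + 1×18.998 = 504.298 g/mol, of which 18.998 g is F.
So F makes up 18.998/504.298 = 0.0377 of the mass, i.e. 3.77%.

3.77 wt%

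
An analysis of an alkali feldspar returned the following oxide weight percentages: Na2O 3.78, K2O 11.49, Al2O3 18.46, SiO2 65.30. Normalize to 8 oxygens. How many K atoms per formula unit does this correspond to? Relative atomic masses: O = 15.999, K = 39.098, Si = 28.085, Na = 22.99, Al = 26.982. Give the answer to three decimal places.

Na2O: 3.78/61.979 = 0.06099 mol → 0.12198 mol Na, 0.06099 mol O.
K2O: 11.49/94.195 = 0.12198 mol → 0.24396 mol K, 0.12198 mol O.
Al2O3: 18.46/101.961 = 0.18105 mol → 0.36210 mol Al, 0.54315 mol O.
SiO2: 65.30/60.083 = 1.08683 mol → 1.08683 mol Si, 2.17366 mol O.
Total oxygen = 2.89978 mol. Normalization factor = 8/2.89978 = 2.75883.
K per 8 O = 0.24396 × 2.75883 = 0.673.

0.673 K apfu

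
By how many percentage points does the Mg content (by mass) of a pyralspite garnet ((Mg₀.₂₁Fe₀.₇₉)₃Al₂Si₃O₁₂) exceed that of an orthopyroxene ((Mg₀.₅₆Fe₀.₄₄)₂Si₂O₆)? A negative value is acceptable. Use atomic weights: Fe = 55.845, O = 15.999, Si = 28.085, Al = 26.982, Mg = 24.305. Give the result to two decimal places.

First mineral: 15.312 g Mg in 477.872 g formula = 3.20 wt% Mg.
Second mineral: 27.222 g Mg in 228.529 g formula = 11.91 wt% Mg.
3.20% − 11.91% gives a difference of -8.71 percentage points.

-8.71 percentage points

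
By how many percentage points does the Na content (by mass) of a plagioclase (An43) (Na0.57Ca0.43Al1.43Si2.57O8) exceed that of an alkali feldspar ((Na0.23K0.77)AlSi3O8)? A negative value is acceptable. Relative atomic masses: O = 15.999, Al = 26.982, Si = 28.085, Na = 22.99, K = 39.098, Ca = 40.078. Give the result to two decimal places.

First mineral: 13.104 g Na in 269.093 g formula = 4.87 wt% Na.
Second mineral: 5.288 g Na in 274.622 g formula = 1.93 wt% Na.
4.87% − 1.93% gives a difference of 2.94 percentage points.

2.94 percentage points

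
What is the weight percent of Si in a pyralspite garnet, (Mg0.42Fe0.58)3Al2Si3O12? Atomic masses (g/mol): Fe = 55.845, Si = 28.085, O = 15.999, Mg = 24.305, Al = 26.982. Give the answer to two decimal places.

Molar mass of (Mg0.42Fe0.58)3Al2Si3O12: 1.26×24.305 + 1.74×55.845 + 2×26.982 + 3×28.085 + 12×15.999 = 458.002 g/mol.
Mass of Si per formula unit: 3 × 28.085 = 84.255 g.
Weight fraction Si = 84.255 / 458.002 = 0.1840.

18.40 weight percent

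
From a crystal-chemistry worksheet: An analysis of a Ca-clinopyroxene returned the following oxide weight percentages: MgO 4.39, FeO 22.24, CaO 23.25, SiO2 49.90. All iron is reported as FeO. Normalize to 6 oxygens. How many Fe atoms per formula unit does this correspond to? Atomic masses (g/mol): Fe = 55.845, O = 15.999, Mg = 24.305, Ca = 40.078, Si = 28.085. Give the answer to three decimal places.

0.745 Fe apfu

4.39 wt% MgO ÷ 40.304 g/mol = 0.10892 mol, giving 0.10892 Mg and 0.10892 O.
22.24 wt% FeO ÷ 71.844 g/mol = 0.30956 mol, giving 0.30956 Fe and 0.30956 O.
23.25 wt% CaO ÷ 56.077 g/mol = 0.41461 mol, giving 0.41461 Ca and 0.41461 O.
49.90 wt% SiO2 ÷ 60.083 g/mol = 0.83052 mol, giving 0.83052 Si and 1.66104 O.
Oxygen sums to 2.49413; scaling by 6/2.49413 = 2.40565 puts the formula on 6 O.
Fe: 0.30956 × 2.40565 = 0.745 atoms per formula unit.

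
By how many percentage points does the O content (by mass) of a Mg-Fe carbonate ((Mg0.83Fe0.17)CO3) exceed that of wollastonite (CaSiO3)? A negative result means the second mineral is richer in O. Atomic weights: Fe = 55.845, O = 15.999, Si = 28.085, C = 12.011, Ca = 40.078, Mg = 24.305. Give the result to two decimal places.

O in (Mg0.83Fe0.17)CO3: molar mass 89.675 g/mol; 3×15.999 = 47.997 g → 53.52 wt%.
O in CaSiO3: molar mass 116.160 g/mol; 3×15.999 = 47.997 g → 41.32 wt%.
Difference = 53.52 − 41.32 = 12.20 percentage points.

12.20 percentage points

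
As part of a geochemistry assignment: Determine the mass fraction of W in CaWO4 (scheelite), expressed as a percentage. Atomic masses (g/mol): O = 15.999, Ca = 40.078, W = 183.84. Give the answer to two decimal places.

63.85 wt%

Formula mass = 1*40.078 + 1*183.84 + 4*15.999 = 287.914 g/mol, of which 183.840 g is W.
So W makes up 183.840/287.914 = 0.6385 of the mass, i.e. 63.85%.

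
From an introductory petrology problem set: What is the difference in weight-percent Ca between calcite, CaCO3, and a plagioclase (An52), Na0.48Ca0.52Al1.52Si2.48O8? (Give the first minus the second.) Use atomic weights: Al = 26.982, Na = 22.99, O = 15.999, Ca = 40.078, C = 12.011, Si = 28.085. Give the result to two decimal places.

32.34 percentage points

Ca in CaCO3: molar mass 100.086 g/mol; 1×40.078 = 40.078 g → 40.04 wt%.
Ca in Na0.48Ca0.52Al1.52Si2.48O8: molar mass 270.531 g/mol; 0.52×40.078 = 20.841 g → 7.70 wt%.
Difference = 40.04 − 7.70 = 32.34 percentage points.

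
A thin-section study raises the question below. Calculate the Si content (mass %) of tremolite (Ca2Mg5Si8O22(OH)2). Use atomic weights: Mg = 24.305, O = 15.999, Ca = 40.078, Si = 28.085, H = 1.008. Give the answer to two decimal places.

27.66 mass %

M(Ca2Mg5Si8O22(OH)2) = 812.353 g/mol.
Si contributes 8 × 28.085 = 224.680 g per mole.
224.680/812.353 = 0.2766 → 27.66%.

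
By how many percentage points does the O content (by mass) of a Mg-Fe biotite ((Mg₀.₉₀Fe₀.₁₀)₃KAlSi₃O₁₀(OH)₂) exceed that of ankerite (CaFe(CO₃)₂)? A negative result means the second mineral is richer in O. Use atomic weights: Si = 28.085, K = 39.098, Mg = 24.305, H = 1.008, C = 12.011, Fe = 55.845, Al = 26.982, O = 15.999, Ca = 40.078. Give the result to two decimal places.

O in (Mg₀.₉₀Fe₀.₁₀)₃KAlSi₃O₁₀(OH)₂: molar mass 426.716 g/mol; 12×15.999 = 191.988 g → 44.99 wt%.
O in CaFe(CO₃)₂: molar mass 215.939 g/mol; 6×15.999 = 95.994 g → 44.45 wt%.
Difference = 44.99 − 44.45 = 0.54 percentage points.

0.54 percentage points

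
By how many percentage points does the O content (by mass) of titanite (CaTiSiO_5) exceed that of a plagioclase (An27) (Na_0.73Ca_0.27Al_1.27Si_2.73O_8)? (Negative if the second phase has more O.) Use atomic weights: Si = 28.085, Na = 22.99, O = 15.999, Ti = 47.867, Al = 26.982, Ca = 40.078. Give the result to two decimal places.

O in CaTiSiO_5: molar mass 196.025 g/mol; 5×15.999 = 79.995 g → 40.81 wt%.
O in Na_0.73Ca_0.27Al_1.27Si_2.73O_8: molar mass 266.535 g/mol; 8×15.999 = 127.992 g → 48.02 wt%.
Difference = 40.81 − 48.02 = -7.21 percentage points.

-7.21 percentage points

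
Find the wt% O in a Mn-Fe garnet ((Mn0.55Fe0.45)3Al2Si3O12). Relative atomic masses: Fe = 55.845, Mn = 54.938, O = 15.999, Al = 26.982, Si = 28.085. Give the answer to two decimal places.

Formula mass = 1.65·54.938 + 1.35·55.845 + 2·26.982 + 3·28.085 + 12·15.999 = 496.245 g/mol, of which 191.988 g is O.
So O makes up 191.988/496.245 = 0.3869 of the mass, i.e. 38.69%.

38.69 wt%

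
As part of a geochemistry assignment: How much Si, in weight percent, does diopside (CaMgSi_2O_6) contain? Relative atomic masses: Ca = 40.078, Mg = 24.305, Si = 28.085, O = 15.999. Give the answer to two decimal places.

25.94 weight percent

Molar mass of CaMgSi_2O_6: 1*40.078 + 1*24.305 + 2*28.085 + 6*15.999 = 216.547 g/mol.
Mass of Si per formula unit: 2 × 28.085 = 56.170 g.
Weight fraction Si = 56.170 / 216.547 = 0.2594.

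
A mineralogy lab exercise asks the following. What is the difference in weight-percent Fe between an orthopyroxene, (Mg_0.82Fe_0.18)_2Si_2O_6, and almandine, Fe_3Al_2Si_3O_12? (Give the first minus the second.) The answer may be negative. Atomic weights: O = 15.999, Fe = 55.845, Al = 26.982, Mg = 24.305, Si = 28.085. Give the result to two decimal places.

Fe in (Mg_0.82Fe_0.18)_2Si_2O_6: molar mass 212.128 g/mol; 0.36×55.845 = 20.104 g → 9.48 wt%.
Fe in Fe_3Al_2Si_3O_12: molar mass 497.742 g/mol; 3×55.845 = 167.535 g → 33.66 wt%.
Difference = 9.48 − 33.66 = -24.18 percentage points.

-24.18 percentage points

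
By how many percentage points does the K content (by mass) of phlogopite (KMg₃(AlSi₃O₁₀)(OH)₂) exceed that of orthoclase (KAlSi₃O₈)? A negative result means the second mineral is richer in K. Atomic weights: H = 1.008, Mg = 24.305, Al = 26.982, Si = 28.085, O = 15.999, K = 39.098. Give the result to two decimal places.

-4.68 percentage points

First mineral: 39.098 g K in 417.254 g formula = 9.37 wt% K.
Second mineral: 39.098 g K in 278.327 g formula = 14.05 wt% K.
9.37% − 14.05% gives a difference of -4.68 percentage points.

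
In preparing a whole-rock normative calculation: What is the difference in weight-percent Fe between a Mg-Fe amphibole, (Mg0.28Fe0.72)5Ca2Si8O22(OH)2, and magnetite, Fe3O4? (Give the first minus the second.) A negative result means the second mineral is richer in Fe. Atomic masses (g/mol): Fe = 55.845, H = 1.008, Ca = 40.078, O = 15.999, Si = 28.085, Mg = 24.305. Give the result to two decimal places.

First mineral: 201.042 g Fe in 925.897 g formula = 21.71 wt% Fe.
Second mineral: 167.535 g Fe in 231.531 g formula = 72.36 wt% Fe.
21.71% − 72.36% gives a difference of -50.65 percentage points.

-50.65 percentage points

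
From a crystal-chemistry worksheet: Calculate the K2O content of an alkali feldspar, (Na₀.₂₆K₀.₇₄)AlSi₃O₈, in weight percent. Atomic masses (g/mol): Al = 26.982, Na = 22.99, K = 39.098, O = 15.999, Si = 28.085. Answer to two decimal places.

12.71 wt%

Molar mass of (Na₀.₂₆K₀.₇₄)AlSi₃O₈ = 0.26×22.99 + 0.74×39.098 + 1×26.982 + 3×28.085 + 8×15.999 = 274.139 g/mol.
Each formula unit contains 0.74 K, equivalent to 0.74/2 = 0.3700 mol K2O.
M(K2O) = 2×39.098 + 1×15.999 = 94.195 g/mol.
Mass of K2O per formula unit = 0.3700 × 94.195 = 34.852 g.
K2O wt% = 34.852 / 274.139 × 100 = 12.71%.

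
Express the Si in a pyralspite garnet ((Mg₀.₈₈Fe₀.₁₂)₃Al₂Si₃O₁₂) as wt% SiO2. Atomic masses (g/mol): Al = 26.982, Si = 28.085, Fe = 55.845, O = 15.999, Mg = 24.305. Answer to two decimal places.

M((Mg₀.₈₈Fe₀.₁₂)₃Al₂Si₃O₁₂) = 414.476 g/mol; M(SiO2) = 60.083 g/mol.
Moles SiO2 per formula unit = 3 Si ÷ 1 = 3.0000.
SiO2 fraction = (3.0000 × 60.083) / 414.476 = 180.249/414.476 = 0.4349.

43.49 wt%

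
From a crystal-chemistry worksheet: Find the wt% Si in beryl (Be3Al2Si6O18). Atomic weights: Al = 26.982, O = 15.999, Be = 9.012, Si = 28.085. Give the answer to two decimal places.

Molar mass of Be3Al2Si6O18: 3*9.012 + 2*26.982 + 6*28.085 + 18*15.999 = 537.492 g/mol.
Mass of Si per formula unit: 6 × 28.085 = 168.510 g.
Weight fraction Si = 168.510 / 537.492 = 0.3135.

31.35 weight percent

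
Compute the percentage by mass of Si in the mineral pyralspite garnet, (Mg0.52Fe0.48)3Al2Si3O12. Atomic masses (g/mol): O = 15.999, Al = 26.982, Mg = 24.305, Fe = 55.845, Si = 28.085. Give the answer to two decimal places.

M((Mg0.52Fe0.48)3Al2Si3O12) = 448.540 g/mol.
Si contributes 3 × 28.085 = 84.255 g per mole.
84.255/448.540 = 0.1878 → 18.78%.

18.78 wt%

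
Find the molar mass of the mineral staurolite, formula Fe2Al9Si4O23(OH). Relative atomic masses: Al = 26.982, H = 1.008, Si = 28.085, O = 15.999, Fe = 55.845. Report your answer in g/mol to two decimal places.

851.85 g/mol

The formula mass is the sum 2*55.845 + 9*26.982 + 4*28.085 + 24*15.999 + 1*1.008.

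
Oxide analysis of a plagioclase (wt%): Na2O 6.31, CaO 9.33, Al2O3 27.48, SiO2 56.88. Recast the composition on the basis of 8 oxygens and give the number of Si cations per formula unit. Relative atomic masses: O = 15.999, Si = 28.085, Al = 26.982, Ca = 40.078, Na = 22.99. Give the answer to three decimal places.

Na2O (M=61.979): mol = 0.10181; Na = 0.20362, O = 0.10181.
CaO (M=56.077): mol = 0.16638; Ca = 0.16638, O = 0.16638.
Al2O3 (M=101.961): mol = 0.26951; Al = 0.53902, O = 0.80853.
SiO2 (M=60.083): mol = 0.94669; Si = 0.94669, O = 1.89338.
ΣO = 2.97010; factor = 8/ΣO = 2.69351.
Si apfu = 0.94669 × 2.69351 = 2.550.

2.550 Si apfu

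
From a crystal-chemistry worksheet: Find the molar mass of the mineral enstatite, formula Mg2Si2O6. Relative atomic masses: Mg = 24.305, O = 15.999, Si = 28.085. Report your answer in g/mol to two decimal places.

200.77 g/mol

The formula mass is the sum 2×24.305 + 2×28.085 + 6×15.999.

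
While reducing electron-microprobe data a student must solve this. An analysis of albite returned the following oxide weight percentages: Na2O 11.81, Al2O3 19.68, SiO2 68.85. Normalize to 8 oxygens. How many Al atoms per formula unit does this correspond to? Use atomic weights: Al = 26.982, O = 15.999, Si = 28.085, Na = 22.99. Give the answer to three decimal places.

Na2O (M=61.979): mol = 0.19055; Na = 0.38110, O = 0.19055.
Al2O3 (M=101.961): mol = 0.19301; Al = 0.38602, O = 0.57903.
SiO2 (M=60.083): mol = 1.14591; Si = 1.14591, O = 2.29182.
ΣO = 3.06140; factor = 8/ΣO = 2.61318.
Al apfu = 0.38602 × 2.61318 = 1.009.

1.009 Al apfu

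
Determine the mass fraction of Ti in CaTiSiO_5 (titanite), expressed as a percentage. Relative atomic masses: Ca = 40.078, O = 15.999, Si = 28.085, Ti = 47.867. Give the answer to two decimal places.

24.42 weight percent

Molar mass of CaTiSiO_5: 1*40.078 + 1*47.867 + 1*28.085 + 5*15.999 = 196.025 g/mol.
Mass of Ti per formula unit: 1 × 47.867 = 47.867 g.
Weight fraction Ti = 47.867 / 196.025 = 0.2442.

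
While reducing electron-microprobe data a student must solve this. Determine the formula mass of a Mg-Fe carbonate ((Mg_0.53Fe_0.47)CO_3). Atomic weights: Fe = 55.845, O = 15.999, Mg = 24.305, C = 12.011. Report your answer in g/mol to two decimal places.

99.14 g/mol

M = 0.53·24.305 + 0.47·55.845 + 1·12.011 + 3·15.999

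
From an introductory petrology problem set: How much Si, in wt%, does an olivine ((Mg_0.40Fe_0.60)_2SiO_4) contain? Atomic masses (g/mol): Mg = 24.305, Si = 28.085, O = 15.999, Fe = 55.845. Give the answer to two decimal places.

15.73 wt%

Formula mass = 0.80·24.305 + 1.20·55.845 + 1·28.085 + 4·15.999 = 178.539 g/mol, of which 28.085 g is Si.
So Si makes up 28.085/178.539 = 0.1573 of the mass, i.e. 15.73%.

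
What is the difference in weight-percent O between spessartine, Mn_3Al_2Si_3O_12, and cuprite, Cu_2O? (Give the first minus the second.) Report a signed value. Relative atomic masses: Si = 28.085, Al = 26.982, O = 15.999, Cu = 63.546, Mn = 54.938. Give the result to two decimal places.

27.60 percentage points

M(Mn_3Al_2Si_3O_12) = 495.021 g/mol, so wt% O = 191.988/495.021 × 100 = 38.78%.
M(Cu_2O) = 143.091 g/mol, so wt% O = 15.999/143.091 × 100 = 11.18%.
38.78 − 11.18 = 27.60 pp.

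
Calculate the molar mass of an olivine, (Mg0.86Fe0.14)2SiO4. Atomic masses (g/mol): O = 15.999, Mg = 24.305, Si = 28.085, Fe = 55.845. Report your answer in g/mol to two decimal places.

149.52 g/mol

M = 1.72·24.305 + 0.28·55.845 + 1·28.085 + 4·15.999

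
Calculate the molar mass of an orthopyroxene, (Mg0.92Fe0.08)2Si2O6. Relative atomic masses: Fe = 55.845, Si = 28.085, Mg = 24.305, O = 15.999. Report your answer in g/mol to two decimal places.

205.82 g/mol

The formula mass is the sum 1.84·24.305 + 0.16·55.845 + 2·28.085 + 6·15.999.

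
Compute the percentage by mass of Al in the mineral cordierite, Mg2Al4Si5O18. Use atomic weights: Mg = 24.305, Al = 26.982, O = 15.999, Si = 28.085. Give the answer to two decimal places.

M(Mg2Al4Si5O18) = 584.945 g/mol.
Al contributes 4 × 26.982 = 107.928 g per mole.
107.928/584.945 = 0.1845 → 18.45%.

18.45 mass %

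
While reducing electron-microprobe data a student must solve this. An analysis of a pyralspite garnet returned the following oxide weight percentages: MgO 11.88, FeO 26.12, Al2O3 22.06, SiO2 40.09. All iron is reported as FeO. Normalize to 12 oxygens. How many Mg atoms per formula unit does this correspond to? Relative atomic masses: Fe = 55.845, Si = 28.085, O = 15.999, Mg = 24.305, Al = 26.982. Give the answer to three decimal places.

MgO: 11.88/40.304 = 0.29476 mol → 0.29476 mol Mg, 0.29476 mol O.
FeO: 26.12/71.844 = 0.36357 mol → 0.36357 mol Fe, 0.36357 mol O.
Al2O3: 22.06/101.961 = 0.21636 mol → 0.43272 mol Al, 0.64908 mol O.
SiO2: 40.09/60.083 = 0.66724 mol → 0.66724 mol Si, 1.33448 mol O.
Total oxygen = 2.64189 mol. Normalization factor = 12/2.64189 = 4.54220.
Mg per 12 O = 0.29476 × 4.54220 = 1.339.

1.339 Mg apfu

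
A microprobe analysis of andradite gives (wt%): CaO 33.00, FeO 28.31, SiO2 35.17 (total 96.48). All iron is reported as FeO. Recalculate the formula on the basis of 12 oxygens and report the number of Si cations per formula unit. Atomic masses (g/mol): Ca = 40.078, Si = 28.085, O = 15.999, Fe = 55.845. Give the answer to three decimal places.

CaO (M=56.077): mol = 0.58848; Ca = 0.58848, O = 0.58848.
FeO (M=71.844): mol = 0.39405; Fe = 0.39405, O = 0.39405.
SiO2 (M=60.083): mol = 0.58536; Si = 0.58536, O = 1.17072.
ΣO = 2.15325; factor = 12/ΣO = 5.57297.
Si apfu = 0.58536 × 5.57297 = 3.262.

3.262 Si apfu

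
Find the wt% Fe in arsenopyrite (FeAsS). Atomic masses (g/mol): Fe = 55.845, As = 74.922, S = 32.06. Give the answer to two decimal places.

34.30 wt%

M(FeAsS) = 162.827 g/mol.
Fe contributes 1 × 55.845 = 55.845 g per mole.
55.845/162.827 = 0.3430 → 34.30%.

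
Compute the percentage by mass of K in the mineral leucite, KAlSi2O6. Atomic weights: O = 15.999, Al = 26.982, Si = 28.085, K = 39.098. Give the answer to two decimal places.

Formula mass = 1·39.098 + 1·26.982 + 2·28.085 + 6·15.999 = 218.244 g/mol, of which 39.098 g is K.
So K makes up 39.098/218.244 = 0.1791 of the mass, i.e. 17.91%.

17.91 wt%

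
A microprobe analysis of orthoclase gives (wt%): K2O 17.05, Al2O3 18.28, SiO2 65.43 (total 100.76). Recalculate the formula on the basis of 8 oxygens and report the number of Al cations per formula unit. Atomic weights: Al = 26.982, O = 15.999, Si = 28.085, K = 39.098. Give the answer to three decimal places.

K2O: 17.05/94.195 = 0.18101 mol → 0.36202 mol K, 0.18101 mol O.
Al2O3: 18.28/101.961 = 0.17928 mol → 0.35856 mol Al, 0.53784 mol O.
SiO2: 65.43/60.083 = 1.08899 mol → 1.08899 mol Si, 2.17798 mol O.
Total oxygen = 2.89683 mol. Normalization factor = 8/2.89683 = 2.76164.
Al per 8 O = 0.35856 × 2.76164 = 0.990.

0.990 Al apfu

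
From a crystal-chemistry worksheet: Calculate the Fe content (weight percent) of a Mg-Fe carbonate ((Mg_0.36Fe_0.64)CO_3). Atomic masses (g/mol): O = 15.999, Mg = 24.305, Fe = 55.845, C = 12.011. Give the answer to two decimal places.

Formula mass = 0.36×24.305 + 0.64×55.845 + 1×12.011 + 3×15.999 = 104.499 g/mol, of which 35.741 g is Fe.
So Fe makes up 35.741/104.499 = 0.3420 of the mass, i.e. 34.20%.

34.20 weight percent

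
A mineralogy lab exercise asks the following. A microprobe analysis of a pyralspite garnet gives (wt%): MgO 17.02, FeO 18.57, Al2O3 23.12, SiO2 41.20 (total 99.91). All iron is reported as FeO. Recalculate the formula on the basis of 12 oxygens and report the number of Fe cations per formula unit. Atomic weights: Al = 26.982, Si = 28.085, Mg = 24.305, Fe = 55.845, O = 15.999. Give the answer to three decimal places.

MgO: 17.02/40.304 = 0.42229 mol → 0.42229 mol Mg, 0.42229 mol O.
FeO: 18.57/71.844 = 0.25848 mol → 0.25848 mol Fe, 0.25848 mol O.
Al2O3: 23.12/101.961 = 0.22675 mol → 0.45350 mol Al, 0.68025 mol O.
SiO2: 41.20/60.083 = 0.68572 mol → 0.68572 mol Si, 1.37144 mol O.
Total oxygen = 2.73246 mol. Normalization factor = 12/2.73246 = 4.39165.
Fe per 12 O = 0.25848 × 4.39165 = 1.135.

1.135 Fe apfu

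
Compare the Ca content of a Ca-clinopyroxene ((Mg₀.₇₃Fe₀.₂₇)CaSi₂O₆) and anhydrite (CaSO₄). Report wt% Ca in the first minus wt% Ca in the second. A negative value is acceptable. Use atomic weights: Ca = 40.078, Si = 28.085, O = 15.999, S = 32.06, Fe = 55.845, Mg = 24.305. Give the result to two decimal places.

First mineral: 40.078 g Ca in 225.063 g formula = 17.81 wt% Ca.
Second mineral: 40.078 g Ca in 136.134 g formula = 29.44 wt% Ca.
17.81% − 29.44% gives a difference of -11.63 percentage points.

-11.63 percentage points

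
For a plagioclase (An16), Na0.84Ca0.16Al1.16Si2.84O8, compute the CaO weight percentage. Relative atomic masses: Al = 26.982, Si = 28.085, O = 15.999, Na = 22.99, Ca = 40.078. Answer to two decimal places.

M(Na0.84Ca0.16Al1.16Si2.84O8) = 264.777 g/mol; M(CaO) = 56.077 g/mol.
Moles CaO per formula unit = 0.16 Ca ÷ 1 = 0.1600.
CaO fraction = (0.1600 × 56.077) / 264.777 = 8.972/264.777 = 0.0339.

3.39 wt%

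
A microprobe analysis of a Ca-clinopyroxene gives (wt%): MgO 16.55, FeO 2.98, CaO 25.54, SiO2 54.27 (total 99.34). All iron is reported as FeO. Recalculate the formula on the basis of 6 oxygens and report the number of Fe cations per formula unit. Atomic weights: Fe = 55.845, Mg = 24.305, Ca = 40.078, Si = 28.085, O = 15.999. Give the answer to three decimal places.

0.092 Fe apfu

MgO (M=40.304): mol = 0.41063; Mg = 0.41063, O = 0.41063.
FeO (M=71.844): mol = 0.04148; Fe = 0.04148, O = 0.04148.
CaO (M=56.077): mol = 0.45545; Ca = 0.45545, O = 0.45545.
SiO2 (M=60.083): mol = 0.90325; Si = 0.90325, O = 1.80650.
ΣO = 2.71406; factor = 6/ΣO = 2.21071.
Fe apfu = 0.04148 × 2.21071 = 0.092.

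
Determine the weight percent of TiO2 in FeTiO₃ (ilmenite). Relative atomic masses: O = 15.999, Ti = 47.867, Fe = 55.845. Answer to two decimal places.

Molar mass of FeTiO₃ = 1×55.845 + 1×47.867 + 3×15.999 = 151.709 g/mol.
Each formula unit contains 1 Ti, equivalent to 1/1 = 1.0000 mol TiO2.
M(TiO2) = 1×47.867 + 2×15.999 = 79.865 g/mol.
Mass of TiO2 per formula unit = 1.0000 × 79.865 = 79.865 g.
TiO2 wt% = 79.865 / 151.709 × 100 = 52.64%.

52.64 wt%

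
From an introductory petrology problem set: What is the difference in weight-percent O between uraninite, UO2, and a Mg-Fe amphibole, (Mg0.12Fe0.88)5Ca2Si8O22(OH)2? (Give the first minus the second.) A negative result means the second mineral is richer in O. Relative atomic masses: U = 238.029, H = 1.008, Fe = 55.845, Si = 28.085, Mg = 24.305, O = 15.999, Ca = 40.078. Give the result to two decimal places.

-28.52 percentage points

M(UO2) = 270.027 g/mol, so wt% O = 31.998/270.027 × 100 = 11.85%.
M((Mg0.12Fe0.88)5Ca2Si8O22(OH)2) = 951.129 g/mol, so wt% O = 383.976/951.129 × 100 = 40.37%.
11.85 − 40.37 = -28.52 pp.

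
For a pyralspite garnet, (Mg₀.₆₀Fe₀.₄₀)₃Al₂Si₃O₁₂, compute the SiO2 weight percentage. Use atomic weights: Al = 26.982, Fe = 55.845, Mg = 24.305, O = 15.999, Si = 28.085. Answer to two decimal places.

Molar mass of (Mg₀.₆₀Fe₀.₄₀)₃Al₂Si₃O₁₂ = 1.80*24.305 + 1.20*55.845 + 2*26.982 + 3*28.085 + 12*15.999 = 440.970 g/mol.
Each formula unit contains 3 Si, equivalent to 3/1 = 3.0000 mol SiO2.
M(SiO2) = 1×28.085 + 2×15.999 = 60.083 g/mol.
Mass of SiO2 per formula unit = 3.0000 × 60.083 = 180.249 g.
SiO2 wt% = 180.249 / 440.970 × 100 = 40.88%.

40.88 wt%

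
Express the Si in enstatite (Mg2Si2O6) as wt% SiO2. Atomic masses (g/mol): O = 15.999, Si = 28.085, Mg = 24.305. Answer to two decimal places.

Molar mass of Mg2Si2O6 = 2×24.305 + 2×28.085 + 6×15.999 = 200.774 g/mol.
Each formula unit contains 2 Si, equivalent to 2/1 = 2.0000 mol SiO2.
M(SiO2) = 1×28.085 + 2×15.999 = 60.083 g/mol.
Mass of SiO2 per formula unit = 2.0000 × 60.083 = 120.166 g.
SiO2 wt% = 120.166 / 200.774 × 100 = 59.85%.

59.85 wt%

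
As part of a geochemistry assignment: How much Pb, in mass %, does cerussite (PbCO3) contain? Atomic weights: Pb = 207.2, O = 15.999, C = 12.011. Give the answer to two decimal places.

77.54 mass %

M(PbCO3) = 267.208 g/mol.
Pb contributes 1 × 207.2 = 207.200 g per mole.
207.200/267.208 = 0.7754 → 77.54%.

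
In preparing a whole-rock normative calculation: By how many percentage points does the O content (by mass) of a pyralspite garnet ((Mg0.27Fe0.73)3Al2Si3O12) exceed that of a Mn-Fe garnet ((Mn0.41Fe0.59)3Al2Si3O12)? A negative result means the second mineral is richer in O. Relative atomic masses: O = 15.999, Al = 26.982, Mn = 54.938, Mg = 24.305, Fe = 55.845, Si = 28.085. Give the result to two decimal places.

2.00 percentage points

O in (Mg0.27Fe0.73)3Al2Si3O12: molar mass 472.195 g/mol; 12×15.999 = 191.988 g → 40.66 wt%.
O in (Mn0.41Fe0.59)3Al2Si3O12: molar mass 496.626 g/mol; 12×15.999 = 191.988 g → 38.66 wt%.
Difference = 40.66 − 38.66 = 2.00 percentage points.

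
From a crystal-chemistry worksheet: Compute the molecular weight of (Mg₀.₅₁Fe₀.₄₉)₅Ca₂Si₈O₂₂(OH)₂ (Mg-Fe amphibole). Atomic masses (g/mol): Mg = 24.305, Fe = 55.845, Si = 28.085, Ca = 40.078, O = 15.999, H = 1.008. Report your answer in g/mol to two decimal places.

M = 2.55×24.305 + 2.45×55.845 + 2×40.078 + 8×28.085 + 24×15.999 + 2×1.008

889.63 g/mol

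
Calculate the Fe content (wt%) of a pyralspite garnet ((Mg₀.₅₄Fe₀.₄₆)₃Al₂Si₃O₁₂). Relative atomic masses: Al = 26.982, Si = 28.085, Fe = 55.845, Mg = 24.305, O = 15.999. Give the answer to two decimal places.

Formula mass = 1.62×24.305 + 1.38×55.845 + 2×26.982 + 3×28.085 + 12×15.999 = 446.647 g/mol, of which 77.066 g is Fe.
So Fe makes up 77.066/446.647 = 0.1725 of the mass, i.e. 17.25%.

17.25 wt%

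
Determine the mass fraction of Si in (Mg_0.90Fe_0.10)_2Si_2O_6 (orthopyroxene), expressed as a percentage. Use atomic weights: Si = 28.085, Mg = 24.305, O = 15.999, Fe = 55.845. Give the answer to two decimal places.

Formula mass = 1.80*24.305 + 0.20*55.845 + 2*28.085 + 6*15.999 = 207.082 g/mol, of which 56.170 g is Si.
So Si makes up 56.170/207.082 = 0.2712 of the mass, i.e. 27.12%.

27.12 mass %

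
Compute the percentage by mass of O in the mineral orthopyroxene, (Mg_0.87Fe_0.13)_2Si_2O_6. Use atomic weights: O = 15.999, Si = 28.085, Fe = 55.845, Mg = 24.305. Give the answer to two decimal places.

M((Mg_0.87Fe_0.13)_2Si_2O_6) = 208.974 g/mol.
O contributes 6 × 15.999 = 95.994 g per mole.
95.994/208.974 = 0.4594 → 45.94%.

45.94 wt%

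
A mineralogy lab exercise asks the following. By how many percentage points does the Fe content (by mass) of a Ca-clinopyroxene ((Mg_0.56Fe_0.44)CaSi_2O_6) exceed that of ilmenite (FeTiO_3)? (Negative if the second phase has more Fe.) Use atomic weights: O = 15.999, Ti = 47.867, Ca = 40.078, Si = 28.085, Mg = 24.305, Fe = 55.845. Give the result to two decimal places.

M((Mg_0.56Fe_0.44)CaSi_2O_6) = 230.425 g/mol, so wt% Fe = 24.572/230.425 × 100 = 10.66%.
M(FeTiO_3) = 151.709 g/mol, so wt% Fe = 55.845/151.709 × 100 = 36.81%.
10.66 − 36.81 = -26.15 pp.

-26.15 percentage points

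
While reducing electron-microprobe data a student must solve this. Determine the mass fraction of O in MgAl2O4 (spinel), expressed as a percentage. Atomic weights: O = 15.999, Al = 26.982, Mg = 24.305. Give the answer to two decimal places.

Formula mass = 1·24.305 + 2·26.982 + 4·15.999 = 142.265 g/mol, of which 63.996 g is O.
So O makes up 63.996/142.265 = 0.4498 of the mass, i.e. 44.98%.

44.98 wt%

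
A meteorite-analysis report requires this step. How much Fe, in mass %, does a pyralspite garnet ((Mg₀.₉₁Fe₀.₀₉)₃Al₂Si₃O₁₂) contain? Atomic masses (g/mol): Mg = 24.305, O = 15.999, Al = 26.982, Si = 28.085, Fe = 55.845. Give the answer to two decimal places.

Formula mass = 2.73·24.305 + 0.27·55.845 + 2·26.982 + 3·28.085 + 12·15.999 = 411.638 g/mol, of which 15.078 g is Fe.
So Fe makes up 15.078/411.638 = 0.0366 of the mass, i.e. 3.66%.

3.66 mass %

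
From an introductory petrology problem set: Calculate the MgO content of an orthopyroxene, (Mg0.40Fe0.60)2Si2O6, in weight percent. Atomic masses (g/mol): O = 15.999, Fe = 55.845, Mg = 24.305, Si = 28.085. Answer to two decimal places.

M((Mg0.40Fe0.60)2Si2O6) = 238.622 g/mol; M(MgO) = 40.304 g/mol.
Moles MgO per formula unit = 0.80 Mg ÷ 1 = 0.8000.
MgO fraction = (0.8000 × 40.304) / 238.622 = 32.243/238.622 = 0.1351.

13.51 wt%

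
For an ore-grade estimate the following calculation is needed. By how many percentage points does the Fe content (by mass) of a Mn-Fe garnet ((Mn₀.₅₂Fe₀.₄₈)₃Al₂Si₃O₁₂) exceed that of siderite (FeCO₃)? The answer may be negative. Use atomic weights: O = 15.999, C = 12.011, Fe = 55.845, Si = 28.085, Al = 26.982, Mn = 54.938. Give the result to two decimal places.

-32.00 percentage points

First mineral: 80.417 g Fe in 496.327 g formula = 16.20 wt% Fe.
Second mineral: 55.845 g Fe in 115.853 g formula = 48.20 wt% Fe.
16.20% − 48.20% gives a difference of -32.00 percentage points.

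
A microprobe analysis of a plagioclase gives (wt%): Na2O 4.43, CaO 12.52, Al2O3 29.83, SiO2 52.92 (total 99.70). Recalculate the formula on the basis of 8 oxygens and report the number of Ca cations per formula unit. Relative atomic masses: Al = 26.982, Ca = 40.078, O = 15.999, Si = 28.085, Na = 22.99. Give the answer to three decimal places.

0.609 Ca apfu

4.43 wt% Na2O ÷ 61.979 g/mol = 0.07148 mol, giving 0.14296 Na and 0.07148 O.
12.52 wt% CaO ÷ 56.077 g/mol = 0.22326 mol, giving 0.22326 Ca and 0.22326 O.
29.83 wt% Al2O3 ÷ 101.961 g/mol = 0.29256 mol, giving 0.58512 Al and 0.87768 O.
52.92 wt% SiO2 ÷ 60.083 g/mol = 0.88078 mol, giving 0.88078 Si and 1.76156 O.
Oxygen sums to 2.93398; scaling by 8/2.93398 = 2.72667 puts the formula on 8 O.
Ca: 0.22326 × 2.72667 = 0.609 atoms per formula unit.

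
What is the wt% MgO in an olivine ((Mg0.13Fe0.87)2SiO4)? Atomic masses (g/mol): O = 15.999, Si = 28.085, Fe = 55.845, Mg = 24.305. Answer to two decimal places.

5.36 wt%

Formula mass = 195.571 g/mol.
0.26 Mg → 0.2600 mol MgO per formula unit; M(MgO) = 40.304, so MgO mass = 10.479 g.
10.479/195.571 × 100 = 5.36 wt%.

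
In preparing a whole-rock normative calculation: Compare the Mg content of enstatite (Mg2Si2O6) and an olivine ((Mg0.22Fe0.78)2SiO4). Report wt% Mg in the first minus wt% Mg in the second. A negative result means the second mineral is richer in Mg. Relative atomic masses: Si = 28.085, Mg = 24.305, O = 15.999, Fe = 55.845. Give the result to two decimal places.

18.58 percentage points

M(Mg2Si2O6) = 200.774 g/mol, so wt% Mg = 48.610/200.774 × 100 = 24.21%.
M((Mg0.22Fe0.78)2SiO4) = 189.893 g/mol, so wt% Mg = 10.694/189.893 × 100 = 5.63%.
24.21 − 5.63 = 18.58 pp.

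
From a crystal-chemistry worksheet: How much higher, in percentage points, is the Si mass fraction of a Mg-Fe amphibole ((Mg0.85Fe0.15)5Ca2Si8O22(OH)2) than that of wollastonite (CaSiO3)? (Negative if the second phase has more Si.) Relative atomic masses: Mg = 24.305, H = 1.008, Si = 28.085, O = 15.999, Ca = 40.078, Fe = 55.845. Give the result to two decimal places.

M((Mg0.85Fe0.15)5Ca2Si8O22(OH)2) = 836.008 g/mol, so wt% Si = 224.680/836.008 × 100 = 26.88%.
M(CaSiO3) = 116.160 g/mol, so wt% Si = 28.085/116.160 × 100 = 24.18%.
26.88 − 24.18 = 2.70 pp.

2.70 percentage points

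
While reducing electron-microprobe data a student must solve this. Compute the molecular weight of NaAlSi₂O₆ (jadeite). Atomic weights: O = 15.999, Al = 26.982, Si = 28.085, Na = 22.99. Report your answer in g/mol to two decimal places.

202.14 g/mol

The formula mass is the sum 1·22.99 + 1·26.982 + 2·28.085 + 6·15.999.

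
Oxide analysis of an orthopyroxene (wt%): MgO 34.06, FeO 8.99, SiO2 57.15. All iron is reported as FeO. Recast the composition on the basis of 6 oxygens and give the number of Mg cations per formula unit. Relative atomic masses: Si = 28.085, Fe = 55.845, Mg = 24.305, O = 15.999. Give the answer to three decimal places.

MgO: 34.06/40.304 = 0.84508 mol → 0.84508 mol Mg, 0.84508 mol O.
FeO: 8.99/71.844 = 0.12513 mol → 0.12513 mol Fe, 0.12513 mol O.
SiO2: 57.15/60.083 = 0.95118 mol → 0.95118 mol Si, 1.90236 mol O.
Total oxygen = 2.87257 mol. Normalization factor = 6/2.87257 = 2.08872.
Mg per 6 O = 0.84508 × 2.08872 = 1.765.

1.765 Mg apfu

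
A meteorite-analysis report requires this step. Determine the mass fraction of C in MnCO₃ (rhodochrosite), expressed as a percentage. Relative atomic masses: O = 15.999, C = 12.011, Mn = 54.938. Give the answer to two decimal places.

10.45 weight percent

Formula mass = 1*54.938 + 1*12.011 + 3*15.999 = 114.946 g/mol, of which 12.011 g is C.
So C makes up 12.011/114.946 = 0.1045 of the mass, i.e. 10.45%.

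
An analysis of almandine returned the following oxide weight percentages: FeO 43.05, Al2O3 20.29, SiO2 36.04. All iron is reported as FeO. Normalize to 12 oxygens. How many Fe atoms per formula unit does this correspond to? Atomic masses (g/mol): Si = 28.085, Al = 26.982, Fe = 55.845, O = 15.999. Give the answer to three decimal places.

43.05 wt% FeO ÷ 71.844 g/mol = 0.59921 mol, giving 0.59921 Fe and 0.59921 O.
20.29 wt% Al2O3 ÷ 101.961 g/mol = 0.19900 mol, giving 0.39800 Al and 0.59700 O.
36.04 wt% SiO2 ÷ 60.083 g/mol = 0.59984 mol, giving 0.59984 Si and 1.19968 O.
Oxygen sums to 2.39589; scaling by 12/2.39589 = 5.00858 puts the formula on 12 O.
Fe: 0.59921 × 5.00858 = 3.001 atoms per formula unit.

3.001 Fe apfu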